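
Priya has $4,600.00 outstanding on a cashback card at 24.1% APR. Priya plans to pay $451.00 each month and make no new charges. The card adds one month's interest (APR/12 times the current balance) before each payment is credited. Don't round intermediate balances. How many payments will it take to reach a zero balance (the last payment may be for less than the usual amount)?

Monthly rate r = 24.1%/12 = 2.00833% = 0.0200833.
Recurrence: B ← B·(1+r) − $451.00.
Month 1: interest $92.38; balance after payment $4,241.38.
Month 2: interest $85.18; balance after payment $3,875.56.
Closed form: n = −ln(1 − rB₀/P)/ln(1+r) = −ln(0.79516)/ln(1.02008) ≈ 11.527, so the balance reaches zero during payment 12.

12 payments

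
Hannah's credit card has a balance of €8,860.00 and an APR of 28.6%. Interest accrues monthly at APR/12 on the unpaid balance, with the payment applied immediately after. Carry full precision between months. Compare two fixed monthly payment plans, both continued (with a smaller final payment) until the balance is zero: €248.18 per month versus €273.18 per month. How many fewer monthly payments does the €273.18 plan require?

Monthly rate r = 28.6%/12 = 2.38333% = 0.0238333.
At €248.18/mo: n = ⌈−ln(1 − rB₀/P)/ln(1+r)⌉ = 81 payments (last €195.27); total interest = total paid − €8,860.00 = €11,189.67.
At €273.18/mo: 63 payments (last €259.89); total interest €8,337.05.
Payments saved = 81 − 63 = 18.

18 fewer payments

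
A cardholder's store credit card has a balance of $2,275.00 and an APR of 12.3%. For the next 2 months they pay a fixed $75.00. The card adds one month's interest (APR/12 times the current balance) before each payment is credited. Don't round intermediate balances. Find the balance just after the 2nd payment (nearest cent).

Monthly rate r = 12.3%/12 = 1.025% = 0.01025.
Each month: B ← B·(1+r) − $75.00.
Month 1: interest $23.32; balance after payment $2,223.32.
Month 2: interest $22.79; balance after payment $2,171.11.

$2,171.11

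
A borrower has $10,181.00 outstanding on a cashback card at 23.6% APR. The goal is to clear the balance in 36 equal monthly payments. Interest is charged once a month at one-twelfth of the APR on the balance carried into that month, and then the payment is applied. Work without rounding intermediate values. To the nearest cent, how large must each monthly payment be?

Monthly rate r = 23.6%/12 = 1.96667% = 0.0196667.
Level-payment amortization: P = B₀·r / (1 − (1+r)^(−n)) = 10181.00·0.0196667 / (1 − 1.01967^(−36)).
Denominator 1 − (1+r)^(−36) = 0.503974506.
P = 200.226 / 0.503974506 ≈ 397.29.

$397.29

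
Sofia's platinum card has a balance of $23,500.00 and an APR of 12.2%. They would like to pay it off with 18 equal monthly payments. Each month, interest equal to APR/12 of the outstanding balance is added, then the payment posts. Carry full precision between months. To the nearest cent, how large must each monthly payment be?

Monthly rate r = 12.2%/12 = 1.01667% = 0.0101667.
Level-payment amortization: P = B₀·r / (1 − (1+r)^(−n)) = 23500.00·0.0101667 / (1 − 1.01017^(−18)).
Denominator 1 − (1+r)^(−18) = 0.166462017.
P = 238.917 / 0.166462017 ≈ 1435.26.

$1,435.26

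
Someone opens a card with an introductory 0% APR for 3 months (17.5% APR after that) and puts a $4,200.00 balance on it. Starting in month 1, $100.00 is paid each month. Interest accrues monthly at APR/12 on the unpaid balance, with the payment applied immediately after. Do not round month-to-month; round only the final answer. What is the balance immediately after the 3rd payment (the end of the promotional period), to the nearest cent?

Promo months 1–3 at r₀ = 0%/12 = 0; months 4+ at r₁ = 17.5%/12 = 0.0145833.
After month 3 (no interest yet): B = $4,200.00 − 3·$100.00 = $3,900.00.

$3,900.00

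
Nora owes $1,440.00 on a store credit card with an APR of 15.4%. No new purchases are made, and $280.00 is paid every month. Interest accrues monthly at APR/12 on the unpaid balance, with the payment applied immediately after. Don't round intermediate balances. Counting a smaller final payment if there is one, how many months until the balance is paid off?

Monthly rate r = 15.4%/12 = 1.28333% = 0.0128333.
Recurrence: B ← B·(1+r) − $280.00.
Month 1: interest $18.48; balance after payment $1,178.48.
Month 2: interest $15.12; balance after payment $913.60.
Month 3: interest $11.72; balance after payment $645.33.
Month 4: interest $8.28; balance after payment $373.61.
Month 5: interest $4.79; balance after payment $98.40.
Month 6: interest $1.26; balance after payment $0.00.

6 payments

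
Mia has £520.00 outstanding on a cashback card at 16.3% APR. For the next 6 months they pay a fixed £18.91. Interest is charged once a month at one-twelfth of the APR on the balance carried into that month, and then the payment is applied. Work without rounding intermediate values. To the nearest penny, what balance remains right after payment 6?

£446.46

Monthly rate r = 16.3%/12 = 1.35833% = 0.0135833.
Each month: B ← B·(1+r) − £18.91.
Month 1: interest £7.06; balance after payment £508.15.
Month 2: interest £6.90; balance after payment £496.15.
Month 3: interest £6.74; balance after payment £483.98.
Month 4: interest £6.57; balance after payment £471.64.
Month 5: interest £6.41; balance after payment £459.14.
Month 6: interest £6.24; balance after payment £446.46.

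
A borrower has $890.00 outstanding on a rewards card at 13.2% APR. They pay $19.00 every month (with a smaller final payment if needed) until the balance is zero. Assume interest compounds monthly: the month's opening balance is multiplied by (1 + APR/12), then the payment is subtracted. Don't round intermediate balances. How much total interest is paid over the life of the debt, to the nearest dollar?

Monthly rate r = 13.2%/12 = 1.1% = 0.011.
Payoff takes n = ⌈−ln(1 − rB₀/P)/ln(1+r)⌉ = ⌈66.193⌉ = 67 payments; the last is $3.69.
Total paid = 66·$19.00 + $3.69 = $1,257.69.
Total interest = total paid − principal = $1,257.69 − $890.00 = $367.69.

$368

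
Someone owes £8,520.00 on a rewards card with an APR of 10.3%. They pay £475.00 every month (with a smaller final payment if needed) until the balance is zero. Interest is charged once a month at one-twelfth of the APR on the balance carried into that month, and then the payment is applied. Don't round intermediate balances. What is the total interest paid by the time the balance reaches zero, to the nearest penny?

£772.20

Monthly rate r = 10.3%/12 = 0.858333% = 0.00858333.
Payoff takes n = ⌈−ln(1 − rB₀/P)/ln(1+r)⌉ = ⌈19.561⌉ = 20 payments; the last is £267.20.
Total paid = 19·£475.00 + £267.20 = £9,292.20.
Total interest = total paid − principal = £9,292.20 − £8,520.00 = £772.20.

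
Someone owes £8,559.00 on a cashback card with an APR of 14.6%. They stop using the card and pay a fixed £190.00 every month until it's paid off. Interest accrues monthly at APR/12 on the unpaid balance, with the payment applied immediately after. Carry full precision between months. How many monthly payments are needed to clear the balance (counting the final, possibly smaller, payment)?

66 payments

Monthly rate r = 14.6%/12 = 1.21667% = 0.0121667.
Recurrence: B ← B·(1+r) − £190.00.
Month 1: interest £104.13; balance after payment £8,473.13.
Month 2: interest £103.09; balance after payment £8,386.22.
Closed form: n = −ln(1 − rB₀/P)/ln(1+r) = −ln(0.45192)/ln(1.01217) ≈ 65.676, so the balance reaches zero during payment 66.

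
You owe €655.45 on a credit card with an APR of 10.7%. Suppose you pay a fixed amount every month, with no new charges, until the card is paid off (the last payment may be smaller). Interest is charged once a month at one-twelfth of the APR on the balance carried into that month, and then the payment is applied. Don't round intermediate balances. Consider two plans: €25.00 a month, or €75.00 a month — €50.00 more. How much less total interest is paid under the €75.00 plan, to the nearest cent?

€64.43

Monthly rate r = 10.7%/12 = 0.891667% = 0.00891667.
At €25.00/mo: n = ⌈−ln(1 − rB₀/P)/ln(1+r)⌉ = 30 payments (last €24.91); total interest = total paid − €655.45 = €94.46.
At €75.00/mo: 10 payments (last €10.48); total interest €30.03.
Interest saved = €94.46 − €30.03 = €64.43.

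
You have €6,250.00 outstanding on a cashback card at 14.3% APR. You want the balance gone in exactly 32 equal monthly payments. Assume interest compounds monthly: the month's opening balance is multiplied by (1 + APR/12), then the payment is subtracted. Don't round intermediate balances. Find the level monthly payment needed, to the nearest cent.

Monthly rate r = 14.3%/12 = 1.19167% = 0.0119167.
Level-payment amortization: P = B₀·r / (1 − (1+r)^(−n)) = 6250.00·0.0119167 / (1 − 1.01192^(−32)).
Denominator 1 − (1+r)^(−32) = 0.315508542.
P = 74.4792 / 0.315508542 ≈ 236.06.

€236.06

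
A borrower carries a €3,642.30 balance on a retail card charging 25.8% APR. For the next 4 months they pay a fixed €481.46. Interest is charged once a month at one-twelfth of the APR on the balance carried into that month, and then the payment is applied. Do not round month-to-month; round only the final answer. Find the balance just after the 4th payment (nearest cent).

€1,976.94

Monthly rate r = 25.8%/12 = 2.15% = 0.0215.
Each month: B ← B·(1+r) − €481.46.
Month 1: interest €78.31; balance after payment €3,239.15.
Month 2: interest €69.64; balance after payment €2,827.33.
Month 3: interest €60.79; balance after payment €2,406.66.
Month 4: interest €51.74; balance after payment €1,976.94.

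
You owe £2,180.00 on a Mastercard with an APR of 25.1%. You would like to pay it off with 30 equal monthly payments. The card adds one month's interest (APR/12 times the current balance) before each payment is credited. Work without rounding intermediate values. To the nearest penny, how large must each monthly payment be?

£98.57

Monthly rate r = 25.1%/12 = 2.09167% = 0.0209167.
Level-payment amortization: P = B₀·r / (1 − (1+r)^(−n)) = 2180.00·0.0209167 / (1 − 1.02092^(−30)).
Denominator 1 − (1+r)^(−30) = 0.462608014.
P = 45.5983 / 0.462608014 ≈ 98.57.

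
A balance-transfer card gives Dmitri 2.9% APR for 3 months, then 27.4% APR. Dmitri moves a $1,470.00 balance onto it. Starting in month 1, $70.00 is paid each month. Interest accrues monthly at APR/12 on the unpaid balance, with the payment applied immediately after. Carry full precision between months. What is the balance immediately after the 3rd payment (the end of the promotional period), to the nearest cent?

Promo months 1–3 at r₀ = 2.9%/12 = 0.00241667; months 4+ at r₁ = 27.4%/12 = 0.0228333.
After month 3: iterate B ← B·(1+r₀) − $70.00 for 3 months → $1,270.18.

$1,270.18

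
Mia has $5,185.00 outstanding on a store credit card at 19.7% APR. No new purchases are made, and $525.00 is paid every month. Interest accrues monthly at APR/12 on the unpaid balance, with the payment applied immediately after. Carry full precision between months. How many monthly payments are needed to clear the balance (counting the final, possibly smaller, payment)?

11 months

Monthly rate r = 19.7%/12 = 1.64167% = 0.0164167.
Recurrence: B ← B·(1+r) − $525.00.
Month 1: interest $85.12; balance after payment $4,745.12.
Month 2: interest $77.90; balance after payment $4,298.02.
Closed form: n = −ln(1 − rB₀/P)/ln(1+r) = −ln(0.83787)/ln(1.01642) ≈ 10.864, so the balance reaches zero during payment 11.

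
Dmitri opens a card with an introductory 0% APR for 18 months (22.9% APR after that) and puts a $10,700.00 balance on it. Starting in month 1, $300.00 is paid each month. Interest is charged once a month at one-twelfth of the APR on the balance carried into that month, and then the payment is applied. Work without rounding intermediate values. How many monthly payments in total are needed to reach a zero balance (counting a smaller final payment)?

40 months

Promo months 1–18 at r₀ = 0%/12 = 0; months 19+ at r₁ = 22.9%/12 = 0.0190833.
After month 18 (no interest yet): B = $10,700.00 − 18·$300.00 = $5,300.00.
Then at r₁ with $300.00/mo: n₂ = −ln(1 − r₁·B/P)/ln(1+r₁) ≈ 21.75 → 22 more payments.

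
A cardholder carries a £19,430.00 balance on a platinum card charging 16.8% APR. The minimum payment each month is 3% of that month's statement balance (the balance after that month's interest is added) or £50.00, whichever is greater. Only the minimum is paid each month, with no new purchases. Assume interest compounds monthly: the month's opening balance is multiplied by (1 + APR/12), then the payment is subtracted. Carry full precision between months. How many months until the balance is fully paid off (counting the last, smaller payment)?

Monthly rate r = 16.8%/12 = 1.4% = 0.014.
While 3% of the post-interest balance exceeds £50.00, each month B ← (B·(1+r))·(1 − 0.03), i.e. B shrinks by the factor (1+r)·0.97 = 0.98358.
This holds for months 1–150. Entering month 151 the balance is £1,621.53; 3% of the post-interest balance is now below £50.00, so the flat £50.00 minimum applies from here.
From month 151 a fixed £50.00 at rate r clears £1,621.53 in 44 more payments. Total: 150 + 44 = 194 months.

194 months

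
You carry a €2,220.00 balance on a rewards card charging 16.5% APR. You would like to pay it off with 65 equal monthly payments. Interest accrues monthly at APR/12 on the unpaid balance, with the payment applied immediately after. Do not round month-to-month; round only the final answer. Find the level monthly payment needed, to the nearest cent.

Monthly rate r = 16.5%/12 = 1.375% = 0.01375.
Level-payment amortization: P = B₀·r / (1 − (1+r)^(−n)) = 2220.00·0.01375 / (1 − 1.01375^(−65)).
Denominator 1 − (1+r)^(−65) = 0.588382689.
P = 30.525 / 0.588382689 ≈ 51.88.

€51.88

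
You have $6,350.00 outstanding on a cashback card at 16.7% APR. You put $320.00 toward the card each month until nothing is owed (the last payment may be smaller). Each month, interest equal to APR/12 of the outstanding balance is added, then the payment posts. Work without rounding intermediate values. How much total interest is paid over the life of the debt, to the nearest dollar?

$1,133

Monthly rate r = 16.7%/12 = 1.39167% = 0.0139167.
Payoff takes n = ⌈−ln(1 − rB₀/P)/ln(1+r)⌉ = ⌈23.384⌉ = 24 payments; the last is $123.39.
Total paid = 23·$320.00 + $123.39 = $7,483.39.
Total interest = total paid − principal = $7,483.39 − $6,350.00 = $1,133.39.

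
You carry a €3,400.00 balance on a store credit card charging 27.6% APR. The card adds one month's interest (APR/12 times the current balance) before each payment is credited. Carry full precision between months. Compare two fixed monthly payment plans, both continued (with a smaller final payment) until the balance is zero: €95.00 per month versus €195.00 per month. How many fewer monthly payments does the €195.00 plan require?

54 fewer payments

Monthly rate r = 27.6%/12 = 2.3% = 0.023.
At €95.00/mo: n = ⌈−ln(1 − rB₀/P)/ln(1+r)⌉ = 77 payments (last €18.12); total interest = total paid − €3,400.00 = €3,838.12.
At €195.00/mo: 23 payments (last €105.75); total interest €995.75.
Payments saved = 77 − 23 = 54.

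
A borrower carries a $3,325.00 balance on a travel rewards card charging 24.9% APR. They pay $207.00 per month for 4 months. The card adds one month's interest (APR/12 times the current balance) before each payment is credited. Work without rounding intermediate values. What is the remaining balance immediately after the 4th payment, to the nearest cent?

$2,755.55

Monthly rate r = 24.9%/12 = 2.075% = 0.02075.
Each month: B ← B·(1+r) − $207.00.
Month 1: interest $68.99; balance after payment $3,186.99.
Month 2: interest $66.13; balance after payment $3,046.12.
Month 3: interest $63.21; balance after payment $2,902.33.
Month 4: interest $60.22; balance after payment $2,755.55.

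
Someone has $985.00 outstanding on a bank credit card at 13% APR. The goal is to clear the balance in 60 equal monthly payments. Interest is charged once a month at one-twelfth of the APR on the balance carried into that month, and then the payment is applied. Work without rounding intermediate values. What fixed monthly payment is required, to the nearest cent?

$22.41

Monthly rate r = 13%/12 = 1.08333% = 0.0108333.
Level-payment amortization: P = B₀·r / (1 − (1+r)^(−n)) = 985.00·0.0108333 / (1 − 1.01083^(−60)).
Denominator 1 − (1+r)^(−60) = 0.476126162.
P = 10.6708 / 0.476126162 ≈ 22.41.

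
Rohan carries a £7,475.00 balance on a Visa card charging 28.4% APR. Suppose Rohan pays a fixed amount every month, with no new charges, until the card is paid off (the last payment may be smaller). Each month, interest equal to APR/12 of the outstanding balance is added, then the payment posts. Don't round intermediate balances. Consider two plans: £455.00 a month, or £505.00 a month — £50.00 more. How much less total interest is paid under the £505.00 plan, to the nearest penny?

Monthly rate r = 28.4%/12 = 2.36667% = 0.0236667.
At £455.00/mo: n = ⌈−ln(1 − rB₀/P)/ln(1+r)⌉ = 22 payments (last £22.36); total interest = total paid − £7,475.00 = £2,102.36.
At £505.00/mo: 19 payments (last £222.28); total interest £1,837.28.
Interest saved = £2,102.36 − £1,837.28 = £265.08.

£265.08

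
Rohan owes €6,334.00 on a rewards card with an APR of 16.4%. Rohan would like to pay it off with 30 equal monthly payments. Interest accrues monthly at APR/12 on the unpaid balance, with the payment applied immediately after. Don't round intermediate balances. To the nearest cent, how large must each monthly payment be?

Monthly rate r = 16.4%/12 = 1.36667% = 0.0136667.
Level-payment amortization: P = B₀·r / (1 − (1+r)^(−n)) = 6334.00·0.0136667 / (1 − 1.01367^(−30)).
Denominator 1 − (1+r)^(−30) = 0.334504632.
P = 86.5647 / 0.334504632 ≈ 258.78.

€258.78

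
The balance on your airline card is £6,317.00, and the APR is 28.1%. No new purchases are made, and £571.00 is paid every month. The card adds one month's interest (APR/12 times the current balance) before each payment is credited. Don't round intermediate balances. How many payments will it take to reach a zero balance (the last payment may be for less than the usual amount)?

13 months

Monthly rate r = 28.1%/12 = 2.34167% = 0.0234167.
Recurrence: B ← B·(1+r) − £571.00.
Month 1: interest £147.92; balance after payment £5,893.92.
Month 2: interest £138.02; balance after payment £5,460.94.
Closed form: n = −ln(1 − rB₀/P)/ln(1+r) = −ln(0.74094)/ln(1.02342) ≈ 12.954, so the balance reaches zero during payment 13.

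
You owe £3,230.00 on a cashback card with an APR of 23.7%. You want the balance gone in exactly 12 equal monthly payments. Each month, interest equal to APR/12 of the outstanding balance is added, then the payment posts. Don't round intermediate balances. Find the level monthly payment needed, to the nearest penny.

£304.96

Monthly rate r = 23.7%/12 = 1.975% = 0.01975.
Level-payment amortization: P = B₀·r / (1 − (1+r)^(−n)) = 3230.00·0.01975 / (1 − 1.01975^(−12)).
Denominator 1 − (1+r)^(−12) = 0.209184028.
P = 63.7925 / 0.209184028 ≈ 304.96.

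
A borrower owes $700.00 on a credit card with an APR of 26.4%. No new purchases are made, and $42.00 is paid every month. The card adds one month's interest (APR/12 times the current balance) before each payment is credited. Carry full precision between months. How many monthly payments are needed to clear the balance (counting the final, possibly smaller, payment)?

21 months

Monthly rate r = 26.4%/12 = 2.2% = 0.022.
Recurrence: B ← B·(1+r) − $42.00.
Month 1: interest $15.40; balance after payment $673.40.
Month 2: interest $14.81; balance after payment $646.21.
Closed form: n = −ln(1 − rB₀/P)/ln(1+r) = −ln(0.63333)/ln(1.022) ≈ 20.989, so the balance reaches zero during payment 21.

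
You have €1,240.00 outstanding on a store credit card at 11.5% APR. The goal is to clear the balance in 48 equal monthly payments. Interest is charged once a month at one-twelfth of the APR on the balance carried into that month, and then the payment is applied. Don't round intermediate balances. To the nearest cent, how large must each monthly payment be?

€32.35

Monthly rate r = 11.5%/12 = 0.958333% = 0.00958333.
Level-payment amortization: P = B₀·r / (1 − (1+r)^(−n)) = 1240.00·0.00958333 / (1 − 1.00958^(−48)).
Denominator 1 − (1+r)^(−48) = 0.367332211.
P = 11.8833 / 0.367332211 ≈ 32.35.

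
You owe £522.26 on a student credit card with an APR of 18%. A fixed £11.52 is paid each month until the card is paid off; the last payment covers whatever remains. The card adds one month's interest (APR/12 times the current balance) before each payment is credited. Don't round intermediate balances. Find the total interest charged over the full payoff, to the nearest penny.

Monthly rate r = 18%/12 = 1.5% = 0.015.
Payoff takes n = ⌈−ln(1 − rB₀/P)/ln(1+r)⌉ = ⌈76.536⌉ = 77 payments; the last is £6.20.
Total paid = 76·£11.52 + £6.20 = £881.72.
Total interest = total paid − principal = £881.72 − £522.26 = £359.46.

£359.46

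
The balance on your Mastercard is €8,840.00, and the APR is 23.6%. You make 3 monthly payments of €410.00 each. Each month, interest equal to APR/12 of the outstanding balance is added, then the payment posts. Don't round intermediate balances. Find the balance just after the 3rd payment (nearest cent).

Monthly rate r = 23.6%/12 = 1.96667% = 0.0196667.
Each month: B ← B·(1+r) − €410.00.
Month 1: interest €173.85; balance after payment €8,603.85.
Month 2: interest €169.21; balance after payment €8,363.06.
Month 3: interest €164.47; balance after payment €8,117.54.

€8,117.54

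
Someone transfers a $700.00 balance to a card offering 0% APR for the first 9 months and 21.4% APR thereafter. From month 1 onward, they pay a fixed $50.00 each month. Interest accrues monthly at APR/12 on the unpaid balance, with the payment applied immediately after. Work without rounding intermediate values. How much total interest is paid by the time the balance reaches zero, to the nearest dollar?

$14

Promo months 1–9 at r₀ = 0%/12 = 0; months 10+ at r₁ = 21.4%/12 = 0.0178333.
After month 9 (no interest yet): B = $700.00 − 9·$50.00 = $250.00.
Then at r₁ with $50.00/mo: n₂ = −ln(1 − r₁·B/P)/ln(1+r₁) ≈ 5.28 → 6 more payments.
Total paid = 14·$50.00 + $14.27 = $714.27; interest = $714.27 − $700.00 = $14.27.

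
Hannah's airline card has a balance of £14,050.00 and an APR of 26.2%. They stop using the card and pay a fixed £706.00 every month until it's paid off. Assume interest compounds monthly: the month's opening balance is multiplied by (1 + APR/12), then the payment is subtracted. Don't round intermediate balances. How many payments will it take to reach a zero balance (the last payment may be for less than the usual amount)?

27 months

Monthly rate r = 26.2%/12 = 2.18333% = 0.0218333.
Recurrence: B ← B·(1+r) − £706.00.
Month 1: interest £306.76; balance after payment £13,650.76.
Month 2: interest £298.04; balance after payment £13,242.80.
Closed form: n = −ln(1 − rB₀/P)/ln(1+r) = −ln(0.5655)/ln(1.02183) ≈ 26.393, so the balance reaches zero during payment 27.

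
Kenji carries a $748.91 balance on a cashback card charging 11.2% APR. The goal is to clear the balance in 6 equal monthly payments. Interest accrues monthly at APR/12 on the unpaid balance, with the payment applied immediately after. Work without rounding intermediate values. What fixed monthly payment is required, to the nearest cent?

$128.93

Monthly rate r = 11.2%/12 = 0.933333% = 0.00933333.
Level-payment amortization: P = B₀·r / (1 − (1+r)^(−n)) = 748.91·0.00933333 / (1 − 1.00933^(−6)).
Denominator 1 − (1+r)^(−6) = 0.0542152582.
P = 6.98983 / 0.0542152582 ≈ 128.93.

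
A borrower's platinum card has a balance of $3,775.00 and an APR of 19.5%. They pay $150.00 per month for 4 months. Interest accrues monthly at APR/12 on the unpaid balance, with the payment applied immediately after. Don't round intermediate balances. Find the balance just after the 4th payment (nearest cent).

$3,411.64

Monthly rate r = 19.5%/12 = 1.625% = 0.01625.
Each month: B ← B·(1+r) − $150.00.
Month 1: interest $61.34; balance after payment $3,686.34.
Month 2: interest $59.90; balance after payment $3,596.25.
Month 3: interest $58.44; balance after payment $3,504.69.
Month 4: interest $56.95; balance after payment $3,411.64.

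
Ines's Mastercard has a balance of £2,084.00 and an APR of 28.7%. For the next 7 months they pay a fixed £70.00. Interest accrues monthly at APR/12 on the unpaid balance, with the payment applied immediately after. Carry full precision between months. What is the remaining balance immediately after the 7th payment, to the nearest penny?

£1,932.36

Monthly rate r = 28.7%/12 = 2.39167% = 0.0239167.
Each month: B ← B·(1+r) − £70.00.
Month 1: interest £49.84; balance after payment £2,063.84.
Month 2: interest £49.36; balance after payment £2,043.20.
Month 3: interest £48.87; balance after payment £2,022.07.
Month 4: interest £48.36; balance after payment £2,000.43.
Month 5: interest £47.84; balance after payment £1,978.27.
Month 6: interest £47.31; balance after payment £1,955.59.
Month 7: interest £46.77; balance after payment £1,932.36.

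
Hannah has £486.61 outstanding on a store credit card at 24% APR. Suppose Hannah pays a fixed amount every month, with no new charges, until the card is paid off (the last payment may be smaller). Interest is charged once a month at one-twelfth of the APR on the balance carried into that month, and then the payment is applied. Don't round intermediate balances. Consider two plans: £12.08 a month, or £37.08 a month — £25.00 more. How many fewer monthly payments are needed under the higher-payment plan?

67 fewer payments

Monthly rate r = 24%/12 = 2% = 0.02.
At £12.08/mo: n = ⌈−ln(1 − rB₀/P)/ln(1+r)⌉ = 83 payments (last £8.72); total interest = total paid − £486.61 = £512.67.
At £37.08/mo: 16 payments (last £13.95); total interest £83.54.
Payments saved = 83 − 16 = 67.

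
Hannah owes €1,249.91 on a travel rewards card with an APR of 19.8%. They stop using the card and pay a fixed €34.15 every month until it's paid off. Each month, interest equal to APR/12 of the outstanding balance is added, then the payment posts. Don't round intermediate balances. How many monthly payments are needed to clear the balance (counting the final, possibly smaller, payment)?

Monthly rate r = 19.8%/12 = 1.65% = 0.0165.
Recurrence: B ← B·(1+r) − €34.15.
Month 1: interest €20.62; balance after payment €1,236.38.
Month 2: interest €20.40; balance after payment €1,222.63.
Closed form: n = −ln(1 − rB₀/P)/ln(1+r) = −ln(0.39609)/ln(1.0165) ≈ 56.590, so the balance reaches zero during payment 57.

57 months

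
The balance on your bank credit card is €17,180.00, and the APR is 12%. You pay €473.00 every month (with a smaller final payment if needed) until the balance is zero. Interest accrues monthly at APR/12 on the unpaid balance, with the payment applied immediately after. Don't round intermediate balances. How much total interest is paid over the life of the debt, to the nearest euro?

€4,275

Monthly rate r = 12%/12 = 1% = 0.01.
Payoff takes n = ⌈−ln(1 − rB₀/P)/ln(1+r)⌉ = ⌈45.357⌉ = 46 payments; the last is €169.58.
Total paid = 45·€473.00 + €169.58 = €21,454.58.
Total interest = total paid − principal = €21,454.58 − €17,180.00 = €4,274.58.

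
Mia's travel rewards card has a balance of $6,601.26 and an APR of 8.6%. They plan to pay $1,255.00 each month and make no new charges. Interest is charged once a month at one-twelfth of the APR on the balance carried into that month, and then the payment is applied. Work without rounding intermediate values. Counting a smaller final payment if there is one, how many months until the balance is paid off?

Monthly rate r = 8.6%/12 = 0.716667% = 0.00716667.
Recurrence: B ← B·(1+r) − $1,255.00.
Month 1: interest $47.31; balance after payment $5,393.57.
Month 2: interest $38.65; balance after payment $4,177.22.
Month 3: interest $29.94; balance after payment $2,952.16.
Month 4: interest $21.16; balance after payment $1,718.32.
Month 5: interest $12.31; balance after payment $475.63.
Month 6: interest $3.41; balance after payment $0.00.

6 months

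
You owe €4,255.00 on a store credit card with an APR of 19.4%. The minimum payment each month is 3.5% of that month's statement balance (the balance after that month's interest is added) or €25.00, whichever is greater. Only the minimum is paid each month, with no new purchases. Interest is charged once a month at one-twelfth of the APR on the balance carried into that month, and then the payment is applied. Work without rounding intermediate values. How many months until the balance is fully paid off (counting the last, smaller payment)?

130 months

Monthly rate r = 19.4%/12 = 1.61667% = 0.0161667.
While 3.5% of the post-interest balance exceeds €25.00, each month B ← (B·(1+r))·(1 − 0.035), i.e. B shrinks by the factor (1+r)·0.965 = 0.9806.
This holds for months 1–92. Entering month 93 the balance is €701.76; 3.5% of the post-interest balance is now below €25.00, so the flat €25.00 minimum applies from here.
From month 93 a fixed €25.00 at rate r clears €701.76 in 38 more payments. Total: 92 + 38 = 130 months.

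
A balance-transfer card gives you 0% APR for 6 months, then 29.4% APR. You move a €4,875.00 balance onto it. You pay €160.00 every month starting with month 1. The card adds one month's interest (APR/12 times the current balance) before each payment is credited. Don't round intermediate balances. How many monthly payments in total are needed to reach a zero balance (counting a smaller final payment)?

Promo months 1–6 at r₀ = 0%/12 = 0; months 7+ at r₁ = 29.4%/12 = 0.0245.
After month 6 (no interest yet): B = €4,875.00 − 6·€160.00 = €3,915.00.
Then at r₁ with €160.00/mo: n₂ = −ln(1 − r₁·B/P)/ln(1+r₁) ≈ 37.80 → 38 more payments.

44 payments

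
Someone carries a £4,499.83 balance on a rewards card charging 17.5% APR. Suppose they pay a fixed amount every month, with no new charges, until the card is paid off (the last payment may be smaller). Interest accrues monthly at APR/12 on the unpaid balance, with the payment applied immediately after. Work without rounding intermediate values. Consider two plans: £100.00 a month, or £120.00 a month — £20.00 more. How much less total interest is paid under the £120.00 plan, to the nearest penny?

Monthly rate r = 17.5%/12 = 1.45833% = 0.0145833.
At £100.00/mo: n = ⌈−ln(1 − rB₀/P)/ln(1+r)⌉ = 74 payments (last £75.24); total interest = total paid − £4,499.83 = £2,875.41.
At £120.00/mo: 55 payments (last £80.83); total interest £2,061.00.
Interest saved = £2,875.41 − £2,061.00 = £814.41.

£814.41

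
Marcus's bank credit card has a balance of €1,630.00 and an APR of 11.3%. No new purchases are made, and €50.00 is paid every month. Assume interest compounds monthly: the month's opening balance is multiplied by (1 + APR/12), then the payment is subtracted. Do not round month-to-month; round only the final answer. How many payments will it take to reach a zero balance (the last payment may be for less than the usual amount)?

Monthly rate r = 11.3%/12 = 0.941667% = 0.00941667.
Recurrence: B ← B·(1+r) − €50.00.
Month 1: interest €15.35; balance after payment €1,595.35.
Month 2: interest €15.02; balance after payment €1,560.37.
Closed form: n = −ln(1 − rB₀/P)/ln(1+r) = −ln(0.69302)/ln(1.00942) ≈ 39.125, so the balance reaches zero during payment 40.

40 payments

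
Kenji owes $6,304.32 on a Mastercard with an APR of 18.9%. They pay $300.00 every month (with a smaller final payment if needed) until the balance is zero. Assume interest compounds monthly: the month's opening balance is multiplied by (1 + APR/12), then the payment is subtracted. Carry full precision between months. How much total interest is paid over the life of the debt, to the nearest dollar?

$1,412

Monthly rate r = 18.9%/12 = 1.575% = 0.01575.
Payoff takes n = ⌈−ln(1 − rB₀/P)/ln(1+r)⌉ = ⌈25.720⌉ = 26 payments; the last is $216.54.
Total paid = 25·$300.00 + $216.54 = $7,716.54.
Total interest = total paid − principal = $7,716.54 − $6,304.32 = $1,412.22.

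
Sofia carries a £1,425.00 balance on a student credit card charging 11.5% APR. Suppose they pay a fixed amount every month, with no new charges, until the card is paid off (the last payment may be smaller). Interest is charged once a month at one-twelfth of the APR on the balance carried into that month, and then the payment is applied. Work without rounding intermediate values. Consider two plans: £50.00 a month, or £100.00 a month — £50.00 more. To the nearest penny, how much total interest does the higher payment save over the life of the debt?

£132.75

Monthly rate r = 11.5%/12 = 0.958333% = 0.00958333.
At £50.00/mo: n = ⌈−ln(1 − rB₀/P)/ln(1+r)⌉ = 34 payments (last £22.37); total interest = total paid − £1,425.00 = £247.37.
At £100.00/mo: 16 payments (last £39.62); total interest £114.62.
Interest saved = £247.37 − £114.62 = £132.75.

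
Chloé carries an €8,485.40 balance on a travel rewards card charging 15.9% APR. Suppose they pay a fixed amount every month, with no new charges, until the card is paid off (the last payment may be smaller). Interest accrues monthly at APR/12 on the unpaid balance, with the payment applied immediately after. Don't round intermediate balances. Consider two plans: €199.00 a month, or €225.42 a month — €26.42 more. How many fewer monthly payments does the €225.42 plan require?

11 fewer payments

Monthly rate r = 15.9%/12 = 1.325% = 0.01325.
At €199.00/mo: n = ⌈−ln(1 − rB₀/P)/ln(1+r)⌉ = 64 payments (last €47.12); total interest = total paid − €8,485.40 = €4,098.72.
At €225.42/mo: 53 payments (last €106.62); total interest €3,343.06.
Payments saved = 64 − 53 = 11.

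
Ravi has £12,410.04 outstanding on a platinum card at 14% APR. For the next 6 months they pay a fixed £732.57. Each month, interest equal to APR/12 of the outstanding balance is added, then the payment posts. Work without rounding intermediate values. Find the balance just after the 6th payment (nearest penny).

Monthly rate r = 14%/12 = 1.16667% = 0.0116667.
Each month: B ← B·(1+r) − £732.57.
Month 1: interest £144.78; balance after payment £11,822.25.
Month 2: interest £137.93; balance after payment £11,227.61.
Month 3: interest £130.99; balance after payment £10,626.03.
Month 4: interest £123.97; balance after payment £10,017.43.
Month 5: interest £116.87; balance after payment £9,401.73.
Month 6: interest £109.69; balance after payment £8,778.85.

£8,778.85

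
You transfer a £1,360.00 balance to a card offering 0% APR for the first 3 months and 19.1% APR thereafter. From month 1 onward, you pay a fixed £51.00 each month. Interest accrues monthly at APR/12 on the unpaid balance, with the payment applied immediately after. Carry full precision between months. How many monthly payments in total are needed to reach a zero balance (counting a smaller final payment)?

Promo months 1–3 at r₀ = 0%/12 = 0; months 4+ at r₁ = 19.1%/12 = 0.0159167.
After month 3 (no interest yet): B = £1,360.00 − 3·£51.00 = £1,207.00.
Then at r₁ with £51.00/mo: n₂ = −ln(1 − r₁·B/P)/ln(1+r₁) ≈ 29.94 → 30 more payments.

33 months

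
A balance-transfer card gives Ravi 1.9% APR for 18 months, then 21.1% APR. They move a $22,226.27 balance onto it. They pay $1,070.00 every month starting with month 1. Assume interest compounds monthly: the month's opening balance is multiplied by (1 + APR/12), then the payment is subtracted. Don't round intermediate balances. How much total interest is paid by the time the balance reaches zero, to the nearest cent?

Promo months 1–18 at r₀ = 1.9%/12 = 0.00158333; months 19+ at r₁ = 21.1%/12 = 0.0175833.
After month 18: iterate B ← B·(1+r₀) − $1,070.00 for 18 months → $3,346.91.
Then at r₁ with $1,070.00/mo: n₂ = −ln(1 − r₁·B/P)/ln(1+r₁) ≈ 3.25 → 4 more payments.
Total paid = 21·$1,070.00 + $264.37 = $22,734.37; interest = $22,734.37 − $22,226.27 = $508.10.

$508.10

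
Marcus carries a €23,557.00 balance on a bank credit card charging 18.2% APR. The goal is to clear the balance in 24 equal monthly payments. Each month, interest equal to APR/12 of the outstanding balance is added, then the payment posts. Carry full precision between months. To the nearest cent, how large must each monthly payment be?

Monthly rate r = 18.2%/12 = 1.51667% = 0.0151667.
Level-payment amortization: P = B₀·r / (1 − (1+r)^(−n)) = 23557.00·0.0151667 / (1 − 1.01517^(−24)).
Denominator 1 − (1+r)^(−24) = 0.303207253.
P = 357.281 / 0.303207253 ≈ 1178.34.

€1,178.34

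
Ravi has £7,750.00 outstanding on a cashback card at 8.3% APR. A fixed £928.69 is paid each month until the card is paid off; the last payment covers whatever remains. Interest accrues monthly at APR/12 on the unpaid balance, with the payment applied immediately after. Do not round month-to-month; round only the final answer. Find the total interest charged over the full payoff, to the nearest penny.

Monthly rate r = 8.3%/12 = 0.691667% = 0.00691667.
Payoff takes n = ⌈−ln(1 − rB₀/P)/ln(1+r)⌉ = ⌈8.625⌉ = 9 payments; the last is £581.47.
Total paid = 8·£928.69 + £581.47 = £8,010.99.
Total interest = total paid − principal = £8,010.99 − £7,750.00 = £260.99.

£260.99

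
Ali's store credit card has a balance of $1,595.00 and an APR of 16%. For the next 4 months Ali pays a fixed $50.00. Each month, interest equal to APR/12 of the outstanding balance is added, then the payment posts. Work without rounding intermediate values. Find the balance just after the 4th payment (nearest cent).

$1,477.75

Monthly rate r = 16%/12 = 1.33333% = 0.0133333.
Each month: B ← B·(1+r) − $50.00.
Month 1: interest $21.27; balance after payment $1,566.27.
Month 2: interest $20.88; balance after payment $1,537.15.
Month 3: interest $20.50; balance after payment $1,507.65.
Month 4: interest $20.10; balance after payment $1,477.75.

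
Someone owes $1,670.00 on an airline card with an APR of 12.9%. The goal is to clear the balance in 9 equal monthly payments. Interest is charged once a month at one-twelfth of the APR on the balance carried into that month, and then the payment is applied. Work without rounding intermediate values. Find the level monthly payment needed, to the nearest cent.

Monthly rate r = 12.9%/12 = 1.075% = 0.01075.
Level-payment amortization: P = B₀·r / (1 − (1+r)^(−n)) = 1670.00·0.01075 / (1 − 1.01075^(−9)).
Denominator 1 − (1+r)^(−9) = 0.0917482361.
P = 17.9525 / 0.0917482361 ≈ 195.67.

$195.67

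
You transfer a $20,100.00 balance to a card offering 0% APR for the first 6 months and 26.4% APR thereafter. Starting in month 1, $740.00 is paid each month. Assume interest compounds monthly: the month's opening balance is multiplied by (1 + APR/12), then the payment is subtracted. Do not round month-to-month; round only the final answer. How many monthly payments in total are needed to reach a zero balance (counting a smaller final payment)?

35 payments

Promo months 1–6 at r₀ = 0%/12 = 0; months 7+ at r₁ = 26.4%/12 = 0.022.
After month 6 (no interest yet): B = $20,100.00 − 6·$740.00 = $15,660.00.
Then at r₁ with $740.00/mo: n₂ = −ln(1 − r₁·B/P)/ln(1+r₁) ≈ 28.79 → 29 more payments.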